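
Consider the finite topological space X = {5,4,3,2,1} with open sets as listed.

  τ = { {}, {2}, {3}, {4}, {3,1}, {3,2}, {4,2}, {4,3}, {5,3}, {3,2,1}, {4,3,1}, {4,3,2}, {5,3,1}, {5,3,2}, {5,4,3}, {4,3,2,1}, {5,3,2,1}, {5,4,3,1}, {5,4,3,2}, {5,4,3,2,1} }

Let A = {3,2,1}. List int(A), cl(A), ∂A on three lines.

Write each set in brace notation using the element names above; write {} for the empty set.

U open, U⊆A: {}, {2}, {3}, {3,1}, {3,2}, {3,2,1}. int(A) = ⋃ = {3,2,1}
X∖A={5,4}, int(X∖A)={4}, hence cl(A)={5,3,2,1}
∂A: remove int from cl → {5}

int(A) = {3,2,1}
cl(A)  = {5,3,2,1}
∂A     = {5}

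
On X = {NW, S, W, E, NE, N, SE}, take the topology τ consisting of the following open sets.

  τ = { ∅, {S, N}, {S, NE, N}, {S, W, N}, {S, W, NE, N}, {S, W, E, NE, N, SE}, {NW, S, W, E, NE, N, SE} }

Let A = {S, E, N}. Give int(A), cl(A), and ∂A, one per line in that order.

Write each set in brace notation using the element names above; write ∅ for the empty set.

interior: largest open inside A is {S, N} (from ∅, {S, N})
cl via duality: int({NW, W, NE, SE}) = ∅, so X∖∅ = {NW, S, W, E, NE, N, SE}
cl∖int = {NW, W, E, NE, SE}

int(A) = {S, N}
cl(A)  = {NW, S, W, E, NE, N, SE}
∂A     = {NW, W, E, NE, SE}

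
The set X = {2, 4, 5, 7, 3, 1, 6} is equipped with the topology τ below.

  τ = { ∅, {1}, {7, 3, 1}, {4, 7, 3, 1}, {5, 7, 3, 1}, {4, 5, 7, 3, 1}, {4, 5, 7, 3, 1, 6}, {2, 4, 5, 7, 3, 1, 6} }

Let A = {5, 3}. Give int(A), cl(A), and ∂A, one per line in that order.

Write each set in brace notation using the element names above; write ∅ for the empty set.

int(A) = ∅
cl(A)  = {2, 4, 5, 7, 3, 6}
∂A     = {2, 4, 5, 7, 3, 6}

U open, U⊆A: ∅. int(A) = ⋃ = ∅
X∖A={2, 4, 7, 1, 6}, int(X∖A)={1}, hence cl(A)={2, 4, 5, 7, 3, 6}
∂A: remove int from cl → {2, 4, 5, 7, 3, 6}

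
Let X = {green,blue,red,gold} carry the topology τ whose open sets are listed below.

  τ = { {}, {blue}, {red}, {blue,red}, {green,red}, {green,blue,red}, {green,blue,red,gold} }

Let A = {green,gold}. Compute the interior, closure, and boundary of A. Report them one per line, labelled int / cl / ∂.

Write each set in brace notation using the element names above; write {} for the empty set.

int(A) = {}
cl(A)  = {green,gold}
∂A     = {green,gold}

opens ⊆ A: {}; union → int = {}
complement {blue,red}; its interior {blue,red}; cl(A) = X∖{blue,red} = {green,gold}
boundary = {green,gold} ∖ {} = {green,gold}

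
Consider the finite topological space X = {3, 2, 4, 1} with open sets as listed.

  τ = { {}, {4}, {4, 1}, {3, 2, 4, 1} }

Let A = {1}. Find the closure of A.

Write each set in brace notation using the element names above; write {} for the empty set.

cl via duality: int({3, 2, 4}) = {4}, so X∖{4} = {3, 2, 1}

{3, 2, 1}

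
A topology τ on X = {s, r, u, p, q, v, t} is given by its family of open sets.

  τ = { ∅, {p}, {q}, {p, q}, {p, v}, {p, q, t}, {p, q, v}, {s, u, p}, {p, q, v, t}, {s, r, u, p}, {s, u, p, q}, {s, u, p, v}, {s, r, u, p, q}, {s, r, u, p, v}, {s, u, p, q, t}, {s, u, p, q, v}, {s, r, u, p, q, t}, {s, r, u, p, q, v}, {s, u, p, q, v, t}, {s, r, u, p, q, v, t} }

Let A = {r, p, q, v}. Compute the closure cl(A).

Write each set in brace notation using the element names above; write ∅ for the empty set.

closure: X∖int(X∖A) = X∖∅ = {s, r, u, p, q, v, t}

{s, r, u, p, q, v, t}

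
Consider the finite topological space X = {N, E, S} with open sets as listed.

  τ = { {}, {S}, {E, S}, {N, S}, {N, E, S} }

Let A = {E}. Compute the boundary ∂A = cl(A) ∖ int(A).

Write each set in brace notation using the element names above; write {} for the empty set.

{E}

interior: largest open inside A is {} (from {})
cl via duality: int({N, S}) = {N, S}, so X∖{N, S} = {E}
cl∖int = {E}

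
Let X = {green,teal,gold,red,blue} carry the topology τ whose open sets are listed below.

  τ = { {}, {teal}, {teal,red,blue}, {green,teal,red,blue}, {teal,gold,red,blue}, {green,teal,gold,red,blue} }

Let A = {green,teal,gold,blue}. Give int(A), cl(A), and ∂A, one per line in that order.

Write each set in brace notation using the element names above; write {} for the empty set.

int(A) = {teal}
cl(A)  = {green,teal,gold,red,blue}
∂A     = {green,gold,red,blue}

interior: largest open inside A is {teal} (from {}, {teal})
cl via duality: int({red}) = {}, so X∖{} = {green,teal,gold,red,blue}
cl∖int = {green,gold,red,blue}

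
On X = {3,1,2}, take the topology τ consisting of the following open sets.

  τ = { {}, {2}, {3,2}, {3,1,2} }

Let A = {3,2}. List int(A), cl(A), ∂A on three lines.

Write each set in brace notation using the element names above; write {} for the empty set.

open subsets of A: {}, {2}, {3,2}; so int(A) = {3,2}
closure: X∖int(X∖A) = X∖{} = {3,1,2}
∂A = {3,1,2} minus {3,2} = {1}

int(A) = {3,2}
cl(A)  = {3,1,2}
∂A     = {1}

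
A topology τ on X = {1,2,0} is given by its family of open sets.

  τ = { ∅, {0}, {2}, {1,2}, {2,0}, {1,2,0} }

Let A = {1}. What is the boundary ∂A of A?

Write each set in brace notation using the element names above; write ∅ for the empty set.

{1}

U open, U⊆A: ∅. int(A) = ⋃ = ∅
X∖A={2,0}, int(X∖A)={2,0}, hence cl(A)={1}
∂A: remove int from cl → {1}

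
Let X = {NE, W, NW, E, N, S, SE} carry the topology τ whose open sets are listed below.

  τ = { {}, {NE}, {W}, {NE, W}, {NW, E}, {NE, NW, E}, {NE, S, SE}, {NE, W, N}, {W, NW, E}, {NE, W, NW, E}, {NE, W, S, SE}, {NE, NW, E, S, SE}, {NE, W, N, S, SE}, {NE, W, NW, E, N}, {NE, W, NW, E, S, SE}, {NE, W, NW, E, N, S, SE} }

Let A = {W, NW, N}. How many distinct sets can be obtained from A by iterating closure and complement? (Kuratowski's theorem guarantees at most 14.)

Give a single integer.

X∖A={NE, E, S, SE}, int(X∖A)={NE, S, SE}, hence cl(A)={W, NW, E, N}
Orbit (k=closure, c=complement):
  1. A     = {W, NW, N}
  2. kA    = {W, NW, E, N}
  3. cA    = {NE, E, S, SE}
  4. ckA   = {NE, S, SE}
  5. kcA   = {NE, NW, E, N, S, SE}
  6. kckA  = {NE, N, S, SE}
  7. ckcA  = {W}
  8. ckckA = {W, NW, E}
  9. kckcA = {W, N}
  10. ckckcA = {NE, NW, E, S, SE}
(closed under both — stop)

10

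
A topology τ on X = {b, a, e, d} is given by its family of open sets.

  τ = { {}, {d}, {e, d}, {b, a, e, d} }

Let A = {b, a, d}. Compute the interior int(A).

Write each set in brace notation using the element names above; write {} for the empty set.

{d}

open subsets of A: {}, {d}; so int(A) = {d}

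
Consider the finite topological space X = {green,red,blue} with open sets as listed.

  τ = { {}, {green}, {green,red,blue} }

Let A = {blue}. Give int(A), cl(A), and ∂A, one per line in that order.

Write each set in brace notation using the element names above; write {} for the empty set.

interior: largest open inside A is {} (from {})
cl via duality: int({green,red}) = {green}, so X∖{green} = {red,blue}
cl∖int = {red,blue}

int(A) = {}
cl(A)  = {red,blue}
∂A     = {red,blue}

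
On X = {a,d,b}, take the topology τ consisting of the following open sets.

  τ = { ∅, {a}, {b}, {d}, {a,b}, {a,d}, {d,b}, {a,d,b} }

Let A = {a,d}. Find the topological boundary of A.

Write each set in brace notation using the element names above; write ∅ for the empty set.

U open, U⊆A: ∅, {d}, {a}, {a,d}. int(A) = ⋃ = {a,d}
X∖A={b}, int(X∖A)={b}, hence cl(A)={a,d}
∂A: remove int from cl → ∅

∅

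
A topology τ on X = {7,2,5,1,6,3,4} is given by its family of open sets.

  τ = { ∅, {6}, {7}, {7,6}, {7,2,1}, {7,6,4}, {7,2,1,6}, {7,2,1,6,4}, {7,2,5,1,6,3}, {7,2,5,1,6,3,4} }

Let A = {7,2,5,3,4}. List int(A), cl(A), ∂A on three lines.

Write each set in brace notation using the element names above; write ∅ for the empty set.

int(A) = {7}
cl(A)  = {7,2,5,1,3,4}
∂A     = {2,5,1,3,4}

opens ⊆ A: ∅, {7}; union → int = {7}
complement {1,6}; its interior {6}; cl(A) = X∖{6} = {7,2,5,1,3,4}
boundary = {7,2,5,1,3,4} ∖ {7} = {2,5,1,3,4}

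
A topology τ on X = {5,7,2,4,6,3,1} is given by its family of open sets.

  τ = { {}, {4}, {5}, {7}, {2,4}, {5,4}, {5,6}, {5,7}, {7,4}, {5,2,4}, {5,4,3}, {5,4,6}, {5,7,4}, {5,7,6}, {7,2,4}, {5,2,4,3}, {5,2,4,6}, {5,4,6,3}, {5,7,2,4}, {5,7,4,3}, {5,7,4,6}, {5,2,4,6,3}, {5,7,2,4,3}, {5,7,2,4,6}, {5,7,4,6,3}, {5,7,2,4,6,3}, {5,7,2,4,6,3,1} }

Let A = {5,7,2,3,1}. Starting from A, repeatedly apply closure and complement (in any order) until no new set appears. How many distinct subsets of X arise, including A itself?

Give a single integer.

10

X∖A={4,6}, int(X∖A)={4}, hence cl(A)={5,7,2,6,3,1}
Orbit (k=closure, c=complement):
  1. A     = {5,7,2,3,1}
  2. kA    = {5,7,2,6,3,1}
  3. cA    = {4,6}
  4. ckA   = {4}
  5. kcA   = {2,4,6,3,1}
  6. kckA  = {2,4,3,1}
  7. ckcA  = {5,7}
  8. ckckA = {5,7,6}
  9. kckcA = {5,7,6,3,1}
  10. ckckcA = {2,4}
(closed under both — stop)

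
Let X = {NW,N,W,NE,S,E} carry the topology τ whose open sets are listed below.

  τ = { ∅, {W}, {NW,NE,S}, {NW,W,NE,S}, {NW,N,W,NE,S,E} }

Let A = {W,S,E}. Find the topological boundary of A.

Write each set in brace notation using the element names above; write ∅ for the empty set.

interior: largest open inside A is {W} (from ∅, {W})
cl via duality: int({NW,N,NE}) = ∅, so X∖∅ = {NW,N,W,NE,S,E}
cl∖int = {NW,N,NE,S,E}

{NW,N,NE,S,E}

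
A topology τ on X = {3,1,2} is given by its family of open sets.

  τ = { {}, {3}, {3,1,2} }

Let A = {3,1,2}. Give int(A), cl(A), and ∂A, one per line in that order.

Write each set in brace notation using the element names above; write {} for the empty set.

int(A) = {3,1,2}
cl(A)  = {3,1,2}
∂A     = {}

opens ⊆ A: {}, {3}, {3,1,2}; union → int = {3,1,2}
complement {}; its interior {}; cl(A) = X∖{} = {3,1,2}
boundary = {3,1,2} ∖ {3,1,2} = {}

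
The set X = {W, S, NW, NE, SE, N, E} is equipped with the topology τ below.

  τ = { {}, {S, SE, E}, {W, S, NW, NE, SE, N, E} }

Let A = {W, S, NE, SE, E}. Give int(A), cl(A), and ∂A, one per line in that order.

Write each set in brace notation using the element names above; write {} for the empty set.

opens ⊆ A: {}, {S, SE, E}; union → int = {S, SE, E}
complement {NW, N}; its interior {}; cl(A) = X∖{} = {W, S, NW, NE, SE, N, E}
boundary = {W, S, NW, NE, SE, N, E} ∖ {S, SE, E} = {W, NW, NE, N}

int(A) = {S, SE, E}
cl(A)  = {W, S, NW, NE, SE, N, E}
∂A     = {W, NW, NE, N}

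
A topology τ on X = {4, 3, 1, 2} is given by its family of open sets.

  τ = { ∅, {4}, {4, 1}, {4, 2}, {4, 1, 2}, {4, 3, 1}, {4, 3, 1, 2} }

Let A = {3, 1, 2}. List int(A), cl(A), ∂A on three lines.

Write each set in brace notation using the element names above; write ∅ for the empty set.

interior: largest open inside A is ∅ (from ∅)
cl via duality: int({4}) = {4}, so X∖{4} = {3, 1, 2}
cl∖int = {3, 1, 2}

int(A) = ∅
cl(A)  = {3, 1, 2}
∂A     = {3, 1, 2}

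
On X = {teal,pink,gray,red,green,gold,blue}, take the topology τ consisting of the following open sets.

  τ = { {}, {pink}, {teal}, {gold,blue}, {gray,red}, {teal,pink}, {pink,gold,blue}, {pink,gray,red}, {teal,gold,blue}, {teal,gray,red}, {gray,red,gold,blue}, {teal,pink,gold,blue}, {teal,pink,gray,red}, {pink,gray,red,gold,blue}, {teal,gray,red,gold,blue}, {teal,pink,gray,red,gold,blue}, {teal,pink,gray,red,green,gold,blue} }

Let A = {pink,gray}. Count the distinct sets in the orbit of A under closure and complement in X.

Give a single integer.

10

X∖A={teal,red,green,gold,blue}, int(X∖A)={teal,gold,blue}, hence cl(A)={pink,gray,red,green}
Orbit (k=closure, c=complement):
  1. A     = {pink,gray}
  2. kA    = {pink,gray,red,green}
  3. cA    = {teal,red,green,gold,blue}
  4. ckA   = {teal,gold,blue}
  5. kcA   = {teal,gray,red,green,gold,blue}
  6. kckA  = {teal,green,gold,blue}
  7. ckcA  = {pink}
  8. ckckA = {pink,gray,red}
  9. kckcA = {pink,green}
  10. ckckcA = {teal,gray,red,gold,blue}
(closed under both — stop)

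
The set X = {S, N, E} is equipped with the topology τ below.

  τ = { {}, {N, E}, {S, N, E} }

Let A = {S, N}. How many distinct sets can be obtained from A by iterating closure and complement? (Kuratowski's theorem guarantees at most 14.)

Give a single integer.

4

cl via duality: int({E}) = {}, so X∖{} = {S, N, E}
Write k for closure, c for complement:
  1. A     = {S, N}
  2. kA    = {S, N, E}
  3. cA    = {E}
  4. ckA   = {}
applying k or c yields no new set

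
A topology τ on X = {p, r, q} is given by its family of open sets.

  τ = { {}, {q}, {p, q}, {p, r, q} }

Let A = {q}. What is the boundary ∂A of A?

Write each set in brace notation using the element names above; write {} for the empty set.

{p, r}

interior: largest open inside A is {q} (from {}, {q})
cl via duality: int({p, r}) = {}, so X∖{} = {p, r, q}
cl∖int = {p, r}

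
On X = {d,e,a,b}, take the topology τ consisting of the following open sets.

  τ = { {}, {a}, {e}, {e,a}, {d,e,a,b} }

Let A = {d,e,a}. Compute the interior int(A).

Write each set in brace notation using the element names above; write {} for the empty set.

interior: largest open inside A is {e,a} (from {}, {e}, {a}, {e,a})

{e,a}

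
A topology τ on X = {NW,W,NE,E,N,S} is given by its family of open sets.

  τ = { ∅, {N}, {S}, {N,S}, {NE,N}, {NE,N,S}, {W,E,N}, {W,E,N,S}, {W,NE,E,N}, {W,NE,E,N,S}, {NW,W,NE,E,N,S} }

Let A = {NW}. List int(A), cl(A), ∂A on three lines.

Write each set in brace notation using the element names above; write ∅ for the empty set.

opens ⊆ A: ∅; union → int = ∅
complement {W,NE,E,N,S}; its interior {W,NE,E,N,S}; cl(A) = X∖{W,NE,E,N,S} = {NW}
boundary = {NW} ∖ ∅ = {NW}

int(A) = ∅
cl(A)  = {NW}
∂A     = {NW}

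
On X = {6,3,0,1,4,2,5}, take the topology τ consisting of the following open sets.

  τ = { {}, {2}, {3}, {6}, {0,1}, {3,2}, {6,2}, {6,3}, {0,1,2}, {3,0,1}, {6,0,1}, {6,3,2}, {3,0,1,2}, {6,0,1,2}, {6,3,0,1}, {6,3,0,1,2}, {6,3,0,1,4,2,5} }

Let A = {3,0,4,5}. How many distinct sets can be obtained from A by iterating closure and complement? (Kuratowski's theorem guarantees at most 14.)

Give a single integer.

10

cl via duality: int({6,1,2}) = {6,2}, so X∖{6,2} = {3,0,1,4,5}
Write k for closure, c for complement:
  1. A     = {3,0,4,5}
  2. kA    = {3,0,1,4,5}
  3. cA    = {6,1,2}
  4. ckA   = {6,2}
  5. kcA   = {6,0,1,4,2,5}
  6. kckA  = {6,4,2,5}
  7. ckcA  = {3}
  8. ckckA = {3,0,1}
  9. kckcA = {3,4,5}
  10. ckckcA = {6,0,1,2}
applying k or c yields no new set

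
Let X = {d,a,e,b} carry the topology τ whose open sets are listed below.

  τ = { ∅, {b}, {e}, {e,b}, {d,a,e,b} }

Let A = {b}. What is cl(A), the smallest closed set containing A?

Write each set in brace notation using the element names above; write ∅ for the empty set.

{d,a,b}

cl via duality: int({d,a,e}) = {e}, so X∖{e} = {d,a,b}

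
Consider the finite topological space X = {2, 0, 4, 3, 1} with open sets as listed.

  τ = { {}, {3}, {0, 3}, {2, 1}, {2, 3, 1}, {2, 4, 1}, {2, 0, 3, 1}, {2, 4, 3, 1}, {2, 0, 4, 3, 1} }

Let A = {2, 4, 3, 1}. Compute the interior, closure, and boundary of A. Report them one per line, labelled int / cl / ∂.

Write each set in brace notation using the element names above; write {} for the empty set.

int(A) = {2, 4, 3, 1}
cl(A)  = {2, 0, 4, 3, 1}
∂A     = {0}

open subsets of A: {}, {3}, {2, 1}, {2, 4, 1}, {2, 3, 1}, {2, 4, 3, 1}; so int(A) = {2, 4, 3, 1}
closure: X∖int(X∖A) = X∖{} = {2, 0, 4, 3, 1}
∂A = {2, 0, 4, 3, 1} minus {2, 4, 3, 1} = {0}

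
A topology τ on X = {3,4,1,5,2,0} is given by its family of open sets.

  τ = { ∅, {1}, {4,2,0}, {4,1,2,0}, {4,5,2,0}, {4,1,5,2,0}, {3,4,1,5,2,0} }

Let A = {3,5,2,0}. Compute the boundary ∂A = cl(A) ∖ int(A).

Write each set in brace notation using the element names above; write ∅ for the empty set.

{3,4,5,2,0}

interior: largest open inside A is ∅ (from ∅)
cl via duality: int({4,1}) = {1}, so X∖{1} = {3,4,5,2,0}
cl∖int = {3,4,5,2,0}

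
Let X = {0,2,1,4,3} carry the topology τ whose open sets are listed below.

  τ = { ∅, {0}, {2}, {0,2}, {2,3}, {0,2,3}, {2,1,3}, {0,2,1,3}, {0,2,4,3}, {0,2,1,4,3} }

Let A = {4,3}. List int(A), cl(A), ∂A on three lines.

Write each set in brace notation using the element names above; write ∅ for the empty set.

U open, U⊆A: ∅. int(A) = ⋃ = ∅
X∖A={0,2,1}, int(X∖A)={0,2}, hence cl(A)={1,4,3}
∂A: remove int from cl → {1,4,3}

int(A) = ∅
cl(A)  = {1,4,3}
∂A     = {1,4,3}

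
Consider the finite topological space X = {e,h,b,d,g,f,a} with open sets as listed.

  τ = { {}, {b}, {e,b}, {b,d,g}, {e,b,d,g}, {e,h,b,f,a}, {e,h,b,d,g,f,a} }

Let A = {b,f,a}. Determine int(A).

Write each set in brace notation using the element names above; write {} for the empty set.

open subsets of A: {}, {b}; so int(A) = {b}

{b}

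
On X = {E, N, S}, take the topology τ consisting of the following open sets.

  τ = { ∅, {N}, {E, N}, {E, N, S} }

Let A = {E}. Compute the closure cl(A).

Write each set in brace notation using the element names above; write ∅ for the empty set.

{E, S}

complement {N, S}; its interior {N}; cl(A) = X∖{N} = {E, S}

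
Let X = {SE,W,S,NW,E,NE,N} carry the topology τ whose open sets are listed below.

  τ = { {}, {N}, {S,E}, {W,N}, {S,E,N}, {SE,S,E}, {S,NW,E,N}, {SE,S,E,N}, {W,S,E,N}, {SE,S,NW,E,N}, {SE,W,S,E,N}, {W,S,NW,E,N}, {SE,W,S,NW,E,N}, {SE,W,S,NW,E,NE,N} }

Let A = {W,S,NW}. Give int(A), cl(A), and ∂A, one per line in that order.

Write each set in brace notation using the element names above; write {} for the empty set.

opens ⊆ A: {}; union → int = {}
complement {SE,E,NE,N}; its interior {N}; cl(A) = X∖{N} = {SE,W,S,NW,E,NE}
boundary = {SE,W,S,NW,E,NE} ∖ {} = {SE,W,S,NW,E,NE}

int(A) = {}
cl(A)  = {SE,W,S,NW,E,NE}
∂A     = {SE,W,S,NW,E,NE}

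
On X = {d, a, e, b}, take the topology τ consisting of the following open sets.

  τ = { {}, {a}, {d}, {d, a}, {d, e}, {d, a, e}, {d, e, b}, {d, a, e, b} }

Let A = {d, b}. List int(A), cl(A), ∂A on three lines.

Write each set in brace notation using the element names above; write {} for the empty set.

int(A) = {d}
cl(A)  = {d, e, b}
∂A     = {e, b}

interior: largest open inside A is {d} (from {}, {d})
cl via duality: int({a, e}) = {a}, so X∖{a} = {d, e, b}
cl∖int = {e, b}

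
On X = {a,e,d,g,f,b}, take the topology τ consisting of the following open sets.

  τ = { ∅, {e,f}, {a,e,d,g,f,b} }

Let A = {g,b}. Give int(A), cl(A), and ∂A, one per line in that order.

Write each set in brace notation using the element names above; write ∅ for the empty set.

open subsets of A: ∅; so int(A) = ∅
closure: X∖int(X∖A) = X∖{e,f} = {a,d,g,b}
∂A = {a,d,g,b} minus ∅ = {a,d,g,b}

int(A) = ∅
cl(A)  = {a,d,g,b}
∂A     = {a,d,g,b}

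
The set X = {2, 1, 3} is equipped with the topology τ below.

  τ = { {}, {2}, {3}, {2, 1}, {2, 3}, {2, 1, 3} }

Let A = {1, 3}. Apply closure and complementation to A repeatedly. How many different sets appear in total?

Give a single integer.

closure: X∖int(X∖A) = X∖{2} = {1, 3}
Let k=closure and c=complement:
  1. A     = {1, 3}
  2. cA    = {2}
  3. kcA   = {2, 1}
  4. ckcA  = {3}
— saturated at 4

4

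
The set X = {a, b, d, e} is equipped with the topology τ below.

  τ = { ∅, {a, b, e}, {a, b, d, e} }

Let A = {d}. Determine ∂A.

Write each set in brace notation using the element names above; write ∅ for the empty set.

{d}

opens ⊆ A: ∅; union → int = ∅
complement {a, b, e}; its interior {a, b, e}; cl(A) = X∖{a, b, e} = {d}
boundary = {d} ∖ ∅ = {d}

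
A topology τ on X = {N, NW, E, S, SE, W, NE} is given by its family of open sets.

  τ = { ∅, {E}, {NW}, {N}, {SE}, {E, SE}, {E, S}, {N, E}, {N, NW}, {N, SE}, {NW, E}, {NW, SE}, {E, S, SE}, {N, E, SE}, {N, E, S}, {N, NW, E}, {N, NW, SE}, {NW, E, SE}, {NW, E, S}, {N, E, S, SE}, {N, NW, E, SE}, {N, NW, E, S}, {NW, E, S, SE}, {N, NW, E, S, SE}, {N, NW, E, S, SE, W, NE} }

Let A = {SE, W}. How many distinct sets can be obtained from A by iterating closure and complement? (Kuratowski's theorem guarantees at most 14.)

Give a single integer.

X∖A={N, NW, E, S, NE}, int(X∖A)={N, NW, E, S}, hence cl(A)={SE, W, NE}
Orbit (k=closure, c=complement):
  1. A     = {SE, W}
  2. kA    = {SE, W, NE}
  3. cA    = {N, NW, E, S, NE}
  4. ckA   = {N, NW, E, S}
  5. kcA   = {N, NW, E, S, W, NE}
  6. ckcA  = {SE}
(closed under both — stop)

6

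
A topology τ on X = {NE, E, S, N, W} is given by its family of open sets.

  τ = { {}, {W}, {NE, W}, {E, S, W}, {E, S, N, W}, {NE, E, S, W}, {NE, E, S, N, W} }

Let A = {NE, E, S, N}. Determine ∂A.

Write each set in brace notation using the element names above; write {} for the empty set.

{NE, E, S, N}

interior: largest open inside A is {} (from {})
cl via duality: int({W}) = {W}, so X∖{W} = {NE, E, S, N}
cl∖int = {NE, E, S, N}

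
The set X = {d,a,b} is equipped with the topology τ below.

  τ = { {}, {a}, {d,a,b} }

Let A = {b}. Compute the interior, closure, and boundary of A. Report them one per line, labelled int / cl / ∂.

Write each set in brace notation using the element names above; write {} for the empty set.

int(A) = {}
cl(A)  = {d,b}
∂A     = {d,b}

opens ⊆ A: {}; union → int = {}
complement {d,a}; its interior {a}; cl(A) = X∖{a} = {d,b}
boundary = {d,b} ∖ {} = {d,b}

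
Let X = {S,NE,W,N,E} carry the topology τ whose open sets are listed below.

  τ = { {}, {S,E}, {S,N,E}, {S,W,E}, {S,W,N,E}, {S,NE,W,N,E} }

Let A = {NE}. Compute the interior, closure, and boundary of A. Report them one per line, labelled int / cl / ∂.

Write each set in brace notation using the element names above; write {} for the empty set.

open subsets of A: {}; so int(A) = {}
closure: X∖int(X∖A) = X∖{S,W,N,E} = {NE}
∂A = {NE} minus {} = {NE}

int(A) = {}
cl(A)  = {NE}
∂A     = {NE}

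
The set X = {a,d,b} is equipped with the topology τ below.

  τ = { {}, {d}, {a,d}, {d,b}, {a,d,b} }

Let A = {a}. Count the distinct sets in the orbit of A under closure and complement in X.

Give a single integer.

complement {d,b}; its interior {d,b}; cl(A) = X∖{d,b} = {a}
With k = closure, c = complement:
  1. A     = {a}
  2. cA    = {d,b}
  3. kcA   = {a,d,b}
  4. ckcA  = {}
k, c of each give nothing new

4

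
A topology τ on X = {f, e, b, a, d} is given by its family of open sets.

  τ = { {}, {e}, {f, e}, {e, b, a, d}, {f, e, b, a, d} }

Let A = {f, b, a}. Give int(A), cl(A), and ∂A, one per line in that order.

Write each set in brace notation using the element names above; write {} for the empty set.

int(A) = {}
cl(A)  = {f, b, a, d}
∂A     = {f, b, a, d}

U open, U⊆A: {}. int(A) = ⋃ = {}
X∖A={e, d}, int(X∖A)={e}, hence cl(A)={f, b, a, d}
∂A: remove int from cl → {f, b, a, d}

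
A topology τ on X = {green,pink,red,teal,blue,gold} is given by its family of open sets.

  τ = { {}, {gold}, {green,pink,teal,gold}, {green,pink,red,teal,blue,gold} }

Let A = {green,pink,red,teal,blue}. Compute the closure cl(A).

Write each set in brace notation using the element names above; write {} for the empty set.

{green,pink,red,teal,blue}

closure: X∖int(X∖A) = X∖{gold} = {green,pink,red,teal,blue}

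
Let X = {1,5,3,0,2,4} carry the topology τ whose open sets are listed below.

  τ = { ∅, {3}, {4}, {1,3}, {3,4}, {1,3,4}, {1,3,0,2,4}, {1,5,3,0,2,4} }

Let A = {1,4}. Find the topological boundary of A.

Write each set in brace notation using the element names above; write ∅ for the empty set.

{1,5,0,2}

interior: largest open inside A is {4} (from ∅, {4})
cl via duality: int({5,3,0,2}) = {3}, so X∖{3} = {1,5,0,2,4}
cl∖int = {1,5,0,2}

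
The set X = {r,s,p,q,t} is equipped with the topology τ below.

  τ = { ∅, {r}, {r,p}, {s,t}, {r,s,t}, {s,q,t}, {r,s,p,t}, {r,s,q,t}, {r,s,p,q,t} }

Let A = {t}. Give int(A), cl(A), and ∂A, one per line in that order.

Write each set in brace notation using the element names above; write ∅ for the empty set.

opens ⊆ A: ∅; union → int = ∅
complement {r,s,p,q}; its interior {r,p}; cl(A) = X∖{r,p} = {s,q,t}
boundary = {s,q,t} ∖ ∅ = {s,q,t}

int(A) = ∅
cl(A)  = {s,q,t}
∂A     = {s,q,t}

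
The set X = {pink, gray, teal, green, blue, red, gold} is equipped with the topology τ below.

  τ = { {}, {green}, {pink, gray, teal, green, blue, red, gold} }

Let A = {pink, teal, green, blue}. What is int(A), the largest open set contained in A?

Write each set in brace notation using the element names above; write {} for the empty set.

open subsets of A: {}, {green}; so int(A) = {green}

{green}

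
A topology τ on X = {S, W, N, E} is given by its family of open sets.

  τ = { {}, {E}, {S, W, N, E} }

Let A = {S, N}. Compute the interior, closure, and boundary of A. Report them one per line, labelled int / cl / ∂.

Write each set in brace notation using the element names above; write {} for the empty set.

interior: largest open inside A is {} (from {})
cl via duality: int({W, E}) = {E}, so X∖{E} = {S, W, N}
cl∖int = {S, W, N}

int(A) = {}
cl(A)  = {S, W, N}
∂A     = {S, W, N}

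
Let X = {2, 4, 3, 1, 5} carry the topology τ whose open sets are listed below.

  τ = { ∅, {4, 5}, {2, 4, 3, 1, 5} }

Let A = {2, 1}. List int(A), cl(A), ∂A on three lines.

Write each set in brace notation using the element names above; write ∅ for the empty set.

int(A) = ∅
cl(A)  = {2, 3, 1}
∂A     = {2, 3, 1}

opens ⊆ A: ∅; union → int = ∅
complement {4, 3, 5}; its interior {4, 5}; cl(A) = X∖{4, 5} = {2, 3, 1}
boundary = {2, 3, 1} ∖ ∅ = {2, 3, 1}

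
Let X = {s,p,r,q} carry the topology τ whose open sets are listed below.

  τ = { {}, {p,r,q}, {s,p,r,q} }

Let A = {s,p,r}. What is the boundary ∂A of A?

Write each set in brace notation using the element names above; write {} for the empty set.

{s,p,r,q}

interior: largest open inside A is {} (from {})
cl via duality: int({q}) = {}, so X∖{} = {s,p,r,q}
cl∖int = {s,p,r,q}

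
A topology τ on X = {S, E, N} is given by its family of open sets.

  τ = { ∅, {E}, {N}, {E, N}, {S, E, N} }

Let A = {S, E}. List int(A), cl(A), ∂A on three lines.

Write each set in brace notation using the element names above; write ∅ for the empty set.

opens ⊆ A: ∅, {E}; union → int = {E}
complement {N}; its interior {N}; cl(A) = X∖{N} = {S, E}
boundary = {S, E} ∖ {E} = {S}

int(A) = {E}
cl(A)  = {S, E}
∂A     = {S}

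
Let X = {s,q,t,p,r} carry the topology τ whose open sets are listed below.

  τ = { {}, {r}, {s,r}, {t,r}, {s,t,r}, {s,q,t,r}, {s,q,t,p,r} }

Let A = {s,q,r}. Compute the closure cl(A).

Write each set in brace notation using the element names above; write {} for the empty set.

{s,q,t,p,r}

X∖A={t,p}, int(X∖A)={}, hence cl(A)={s,q,t,p,r}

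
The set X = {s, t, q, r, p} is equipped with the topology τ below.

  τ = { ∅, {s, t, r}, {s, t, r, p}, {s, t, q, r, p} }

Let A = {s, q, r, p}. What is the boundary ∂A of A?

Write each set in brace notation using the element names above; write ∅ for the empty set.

{s, t, q, r, p}

interior: largest open inside A is ∅ (from ∅)
cl via duality: int({t}) = ∅, so X∖∅ = {s, t, q, r, p}
cl∖int = {s, t, q, r, p}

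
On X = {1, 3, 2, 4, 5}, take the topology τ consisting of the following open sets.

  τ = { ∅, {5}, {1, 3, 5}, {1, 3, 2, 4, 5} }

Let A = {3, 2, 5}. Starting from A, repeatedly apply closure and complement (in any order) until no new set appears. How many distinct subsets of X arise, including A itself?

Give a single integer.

closure: X∖int(X∖A) = X∖∅ = {1, 3, 2, 4, 5}
Let k=closure and c=complement:
  1. A     = {3, 2, 5}
  2. kA    = {1, 3, 2, 4, 5}
  3. cA    = {1, 4}
  4. ckA   = ∅
  5. kcA   = {1, 3, 2, 4}
  6. ckcA  = {5}
— saturated at 6

6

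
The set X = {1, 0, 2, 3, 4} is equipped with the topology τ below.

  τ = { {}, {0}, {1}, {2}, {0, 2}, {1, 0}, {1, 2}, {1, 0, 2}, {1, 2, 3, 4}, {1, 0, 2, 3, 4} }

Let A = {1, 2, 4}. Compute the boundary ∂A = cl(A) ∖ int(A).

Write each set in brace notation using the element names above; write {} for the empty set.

open subsets of A: {}, {2}, {1}, {1, 2}; so int(A) = {1, 2}
closure: X∖int(X∖A) = X∖{0} = {1, 2, 3, 4}
∂A = {1, 2, 3, 4} minus {1, 2} = {3, 4}

{3, 4}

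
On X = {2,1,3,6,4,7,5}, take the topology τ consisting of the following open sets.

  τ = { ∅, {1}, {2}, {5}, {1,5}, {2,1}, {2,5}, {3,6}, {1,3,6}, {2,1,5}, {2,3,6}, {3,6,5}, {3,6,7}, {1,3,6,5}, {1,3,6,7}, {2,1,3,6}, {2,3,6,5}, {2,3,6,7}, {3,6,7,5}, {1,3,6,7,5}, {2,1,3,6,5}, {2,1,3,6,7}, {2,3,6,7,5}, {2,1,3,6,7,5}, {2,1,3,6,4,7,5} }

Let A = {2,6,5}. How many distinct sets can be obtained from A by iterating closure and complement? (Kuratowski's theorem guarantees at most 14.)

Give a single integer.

10

X∖A={1,3,4,7}, int(X∖A)={1}, hence cl(A)={2,3,6,4,7,5}
Orbit (k=closure, c=complement):
  1. A     = {2,6,5}
  2. kA    = {2,3,6,4,7,5}
  3. cA    = {1,3,4,7}
  4. ckA   = {1}
  5. kcA   = {1,3,6,4,7}
  6. kckA  = {1,4}
  7. ckcA  = {2,5}
  8. ckckA = {2,3,6,7,5}
  9. kckcA = {2,4,5}
  10. ckckcA = {1,3,6,7}
(closed under both — stop)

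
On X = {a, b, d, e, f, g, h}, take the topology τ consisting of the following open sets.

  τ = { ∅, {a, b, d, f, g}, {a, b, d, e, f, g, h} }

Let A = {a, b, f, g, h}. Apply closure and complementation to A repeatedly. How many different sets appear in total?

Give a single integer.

cl via duality: int({d, e}) = ∅, so X∖∅ = {a, b, d, e, f, g, h}
Write k for closure, c for complement:
  1. A     = {a, b, f, g, h}
  2. kA    = {a, b, d, e, f, g, h}
  3. cA    = {d, e}
  4. ckA   = ∅
applying k or c yields no new set

4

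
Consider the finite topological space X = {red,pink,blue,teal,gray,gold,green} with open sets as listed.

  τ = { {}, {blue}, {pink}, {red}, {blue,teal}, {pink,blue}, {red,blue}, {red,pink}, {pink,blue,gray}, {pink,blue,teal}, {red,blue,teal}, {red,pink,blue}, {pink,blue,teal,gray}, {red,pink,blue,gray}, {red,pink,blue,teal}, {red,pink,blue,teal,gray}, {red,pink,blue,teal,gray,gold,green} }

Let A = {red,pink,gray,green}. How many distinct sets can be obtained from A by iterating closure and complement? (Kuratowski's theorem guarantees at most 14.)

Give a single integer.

closure: X∖int(X∖A) = X∖{blue,teal} = {red,pink,gray,gold,green}
Let k=closure and c=complement:
  1. A     = {red,pink,gray,green}
  2. kA    = {red,pink,gray,gold,green}
  3. cA    = {blue,teal,gold}
  4. ckA   = {blue,teal}
  5. kcA   = {blue,teal,gray,gold,green}
  6. ckcA  = {red,pink}
— saturated at 6

6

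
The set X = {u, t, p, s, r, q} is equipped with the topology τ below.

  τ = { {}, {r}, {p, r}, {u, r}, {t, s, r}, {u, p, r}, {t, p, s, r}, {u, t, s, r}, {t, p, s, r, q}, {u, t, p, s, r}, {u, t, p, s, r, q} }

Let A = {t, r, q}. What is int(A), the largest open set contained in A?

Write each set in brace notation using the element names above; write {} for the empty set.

{r}

interior: largest open inside A is {r} (from {}, {r})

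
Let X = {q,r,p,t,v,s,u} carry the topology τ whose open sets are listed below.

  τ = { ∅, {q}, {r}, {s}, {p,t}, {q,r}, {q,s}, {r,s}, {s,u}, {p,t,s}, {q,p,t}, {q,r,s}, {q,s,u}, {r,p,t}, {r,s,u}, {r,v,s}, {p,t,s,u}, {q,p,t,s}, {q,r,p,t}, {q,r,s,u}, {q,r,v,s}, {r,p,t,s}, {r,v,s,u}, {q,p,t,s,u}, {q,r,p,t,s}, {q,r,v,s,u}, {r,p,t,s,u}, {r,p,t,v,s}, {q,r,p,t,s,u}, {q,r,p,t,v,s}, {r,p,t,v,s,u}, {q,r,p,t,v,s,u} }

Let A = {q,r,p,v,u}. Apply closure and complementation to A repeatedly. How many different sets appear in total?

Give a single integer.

12

complement {t,s}; its interior {s}; cl(A) = X∖{s} = {q,r,p,t,v,u}
With k = closure, c = complement:
  1. A     = {q,r,p,v,u}
  2. kA    = {q,r,p,t,v,u}
  3. cA    = {t,s}
  4. ckA   = {s}
  5. kcA   = {p,t,v,s,u}
  6. kckA  = {v,s,u}
  7. ckcA  = {q,r}
  8. ckckA = {q,r,p,t}
  9. kckcA = {q,r,v}
  10. kckckA = {q,r,p,t,v}
  11. ckckcA = {p,t,s,u}
  12. ckckckA = {s,u}
k, c of each give nothing new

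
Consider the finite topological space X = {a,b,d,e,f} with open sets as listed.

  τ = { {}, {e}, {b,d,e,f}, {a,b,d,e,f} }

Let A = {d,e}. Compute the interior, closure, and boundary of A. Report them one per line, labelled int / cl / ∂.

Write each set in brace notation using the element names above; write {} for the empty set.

interior: largest open inside A is {e} (from {}, {e})
cl via duality: int({a,b,f}) = {}, so X∖{} = {a,b,d,e,f}
cl∖int = {a,b,d,f}

int(A) = {e}
cl(A)  = {a,b,d,e,f}
∂A     = {a,b,d,f}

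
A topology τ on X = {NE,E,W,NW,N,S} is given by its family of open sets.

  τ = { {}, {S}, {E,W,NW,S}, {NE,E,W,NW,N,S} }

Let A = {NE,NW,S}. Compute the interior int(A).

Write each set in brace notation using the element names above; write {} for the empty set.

U open, U⊆A: {}, {S}. int(A) = ⋃ = {S}

{S}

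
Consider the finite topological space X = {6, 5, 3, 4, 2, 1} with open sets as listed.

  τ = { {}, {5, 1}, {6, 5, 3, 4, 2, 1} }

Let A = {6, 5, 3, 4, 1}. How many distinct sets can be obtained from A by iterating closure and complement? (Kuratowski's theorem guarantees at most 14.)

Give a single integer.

closure: X∖int(X∖A) = X∖{} = {6, 5, 3, 4, 2, 1}
Let k=closure and c=complement:
  1. A     = {6, 5, 3, 4, 1}
  2. kA    = {6, 5, 3, 4, 2, 1}
  3. cA    = {2}
  4. ckA   = {}
  5. kcA   = {6, 3, 4, 2}
  6. ckcA  = {5, 1}
— saturated at 6

6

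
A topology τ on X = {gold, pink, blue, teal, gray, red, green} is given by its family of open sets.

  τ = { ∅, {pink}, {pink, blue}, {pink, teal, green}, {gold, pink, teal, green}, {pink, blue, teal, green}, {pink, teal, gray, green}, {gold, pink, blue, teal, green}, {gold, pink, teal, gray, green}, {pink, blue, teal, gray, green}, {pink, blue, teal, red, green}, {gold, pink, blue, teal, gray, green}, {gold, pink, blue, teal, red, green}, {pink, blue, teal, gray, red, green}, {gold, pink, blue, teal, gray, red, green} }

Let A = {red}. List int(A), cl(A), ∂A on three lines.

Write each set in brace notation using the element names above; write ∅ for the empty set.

interior: largest open inside A is ∅ (from ∅)
cl via duality: int({gold, pink, blue, teal, gray, green}) = {gold, pink, blue, teal, gray, green}, so X∖{gold, pink, blue, teal, gray, green} = {red}
cl∖int = {red}

int(A) = ∅
cl(A)  = {red}
∂A     = {red}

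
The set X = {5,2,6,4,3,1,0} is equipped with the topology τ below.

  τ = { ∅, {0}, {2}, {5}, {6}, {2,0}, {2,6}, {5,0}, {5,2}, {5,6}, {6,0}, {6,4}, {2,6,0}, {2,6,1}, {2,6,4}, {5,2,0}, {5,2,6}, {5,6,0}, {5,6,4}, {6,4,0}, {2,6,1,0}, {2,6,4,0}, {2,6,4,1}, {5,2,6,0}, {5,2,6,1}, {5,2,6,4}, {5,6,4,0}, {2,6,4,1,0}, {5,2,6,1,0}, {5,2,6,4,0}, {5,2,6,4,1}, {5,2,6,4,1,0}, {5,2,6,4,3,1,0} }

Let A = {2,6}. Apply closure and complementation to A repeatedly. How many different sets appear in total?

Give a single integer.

6

X∖A={5,4,3,1,0}, int(X∖A)={5,0}, hence cl(A)={2,6,4,3,1}
Orbit (k=closure, c=complement):
  1. A     = {2,6}
  2. kA    = {2,6,4,3,1}
  3. cA    = {5,4,3,1,0}
  4. ckA   = {5,0}
  5. kckA  = {5,3,0}
  6. ckckA = {2,6,4,1}
(closed under both — stop)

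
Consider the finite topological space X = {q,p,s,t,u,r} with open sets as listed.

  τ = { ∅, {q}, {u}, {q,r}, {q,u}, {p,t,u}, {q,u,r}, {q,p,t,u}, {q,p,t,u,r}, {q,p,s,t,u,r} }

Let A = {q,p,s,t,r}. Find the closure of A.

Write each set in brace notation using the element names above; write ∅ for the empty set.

{q,p,s,t,r}

closure: X∖int(X∖A) = X∖{u} = {q,p,s,t,r}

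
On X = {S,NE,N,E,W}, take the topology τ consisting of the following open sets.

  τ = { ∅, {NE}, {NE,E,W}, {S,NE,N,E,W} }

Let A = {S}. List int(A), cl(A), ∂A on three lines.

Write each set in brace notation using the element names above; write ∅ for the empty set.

int(A) = ∅
cl(A)  = {S,N}
∂A     = {S,N}

interior: largest open inside A is ∅ (from ∅)
cl via duality: int({NE,N,E,W}) = {NE,E,W}, so X∖{NE,E,W} = {S,N}
cl∖int = {S,N}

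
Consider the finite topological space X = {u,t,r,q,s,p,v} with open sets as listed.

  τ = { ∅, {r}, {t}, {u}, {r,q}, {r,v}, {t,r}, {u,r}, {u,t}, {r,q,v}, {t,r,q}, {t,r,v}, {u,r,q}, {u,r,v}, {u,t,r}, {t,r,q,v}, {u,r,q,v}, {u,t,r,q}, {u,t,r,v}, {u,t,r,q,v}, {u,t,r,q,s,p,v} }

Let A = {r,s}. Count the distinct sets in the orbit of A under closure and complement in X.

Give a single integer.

closure: X∖int(X∖A) = X∖{u,t} = {r,q,s,p,v}
Let k=closure and c=complement:
  1. A     = {r,s}
  2. kA    = {r,q,s,p,v}
  3. cA    = {u,t,q,p,v}
  4. ckA   = {u,t}
  5. kcA   = {u,t,q,s,p,v}
  6. kckA  = {u,t,s,p}
  7. ckcA  = {r}
  8. ckckA = {r,q,v}
— saturated at 8

8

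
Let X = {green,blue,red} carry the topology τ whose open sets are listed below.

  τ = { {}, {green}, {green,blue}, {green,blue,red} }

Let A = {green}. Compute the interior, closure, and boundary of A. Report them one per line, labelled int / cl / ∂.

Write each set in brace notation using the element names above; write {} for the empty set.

opens ⊆ A: {}, {green}; union → int = {green}
complement {blue,red}; its interior {}; cl(A) = X∖{} = {green,blue,red}
boundary = {green,blue,red} ∖ {green} = {blue,red}

int(A) = {green}
cl(A)  = {green,blue,red}
∂A     = {blue,red}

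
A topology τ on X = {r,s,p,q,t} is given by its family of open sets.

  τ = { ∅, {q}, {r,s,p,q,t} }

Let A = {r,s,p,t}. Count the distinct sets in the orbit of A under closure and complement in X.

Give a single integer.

4

cl via duality: int({q}) = {q}, so X∖{q} = {r,s,p,t}
Write k for closure, c for complement:
  1. A     = {r,s,p,t}
  2. cA    = {q}
  3. kcA   = {r,s,p,q,t}
  4. ckcA  = ∅
applying k or c yields no new set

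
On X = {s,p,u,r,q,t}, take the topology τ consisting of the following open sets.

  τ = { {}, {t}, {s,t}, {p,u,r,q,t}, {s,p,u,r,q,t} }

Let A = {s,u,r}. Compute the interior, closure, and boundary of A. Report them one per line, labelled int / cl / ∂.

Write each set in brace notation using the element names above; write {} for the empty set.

open subsets of A: {}; so int(A) = {}
closure: X∖int(X∖A) = X∖{t} = {s,p,u,r,q}
∂A = {s,p,u,r,q} minus {} = {s,p,u,r,q}

int(A) = {}
cl(A)  = {s,p,u,r,q}
∂A     = {s,p,u,r,q}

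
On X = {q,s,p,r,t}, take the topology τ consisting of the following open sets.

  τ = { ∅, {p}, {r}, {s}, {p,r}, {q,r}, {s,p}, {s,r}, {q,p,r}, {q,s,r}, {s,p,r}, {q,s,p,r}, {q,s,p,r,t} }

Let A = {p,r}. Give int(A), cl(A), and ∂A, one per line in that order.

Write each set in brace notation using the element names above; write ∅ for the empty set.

int(A) = {p,r}
cl(A)  = {q,p,r,t}
∂A     = {q,t}

interior: largest open inside A is {p,r} (from ∅, {r}, {p}, {p,r})
cl via duality: int({q,s,t}) = {s}, so X∖{s} = {q,p,r,t}
cl∖int = {q,t}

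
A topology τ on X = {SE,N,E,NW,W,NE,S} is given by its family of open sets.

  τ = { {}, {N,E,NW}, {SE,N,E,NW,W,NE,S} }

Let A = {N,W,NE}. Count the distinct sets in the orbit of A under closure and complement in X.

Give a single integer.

4

closure: X∖int(X∖A) = X∖{} = {SE,N,E,NW,W,NE,S}
Let k=closure and c=complement:
  1. A     = {N,W,NE}
  2. kA    = {SE,N,E,NW,W,NE,S}
  3. cA    = {SE,E,NW,S}
  4. ckA   = {}
— saturated at 4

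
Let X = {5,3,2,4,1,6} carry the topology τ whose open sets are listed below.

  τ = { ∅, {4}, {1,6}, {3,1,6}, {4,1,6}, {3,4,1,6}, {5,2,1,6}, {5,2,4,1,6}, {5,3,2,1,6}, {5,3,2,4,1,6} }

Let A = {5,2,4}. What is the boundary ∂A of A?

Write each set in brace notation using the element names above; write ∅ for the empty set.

{5,2}

open subsets of A: ∅, {4}; so int(A) = {4}
closure: X∖int(X∖A) = X∖{3,1,6} = {5,2,4}
∂A = {5,2,4} minus {4} = {5,2}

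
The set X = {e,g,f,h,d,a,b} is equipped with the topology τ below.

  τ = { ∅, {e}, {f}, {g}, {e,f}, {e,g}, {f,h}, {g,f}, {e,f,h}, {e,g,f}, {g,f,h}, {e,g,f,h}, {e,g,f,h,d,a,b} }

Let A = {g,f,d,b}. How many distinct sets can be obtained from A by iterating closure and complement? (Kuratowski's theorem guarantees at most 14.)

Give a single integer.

X∖A={e,h,a}, int(X∖A)={e}, hence cl(A)={g,f,h,d,a,b}
Orbit (k=closure, c=complement):
  1. A     = {g,f,d,b}
  2. kA    = {g,f,h,d,a,b}
  3. cA    = {e,h,a}
  4. ckA   = {e}
  5. kcA   = {e,h,d,a,b}
  6. kckA  = {e,d,a,b}
  7. ckcA  = {g,f}
  8. ckckA = {g,f,h}
(closed under both — stop)

8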